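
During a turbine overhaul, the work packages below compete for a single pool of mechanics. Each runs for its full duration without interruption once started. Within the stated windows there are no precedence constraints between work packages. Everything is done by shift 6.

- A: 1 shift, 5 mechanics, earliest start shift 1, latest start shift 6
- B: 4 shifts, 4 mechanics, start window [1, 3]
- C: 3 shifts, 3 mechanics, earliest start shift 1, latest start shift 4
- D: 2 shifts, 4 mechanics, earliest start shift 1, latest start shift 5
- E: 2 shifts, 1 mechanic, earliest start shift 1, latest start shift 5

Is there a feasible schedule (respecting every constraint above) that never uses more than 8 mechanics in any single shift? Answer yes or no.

Schedule A@1, B@2, C@1, D@4, E@2: s1:8  s2:8  s3:8  s4:8  s5:8  s6:0 — peak 8 ≤ 8.

yes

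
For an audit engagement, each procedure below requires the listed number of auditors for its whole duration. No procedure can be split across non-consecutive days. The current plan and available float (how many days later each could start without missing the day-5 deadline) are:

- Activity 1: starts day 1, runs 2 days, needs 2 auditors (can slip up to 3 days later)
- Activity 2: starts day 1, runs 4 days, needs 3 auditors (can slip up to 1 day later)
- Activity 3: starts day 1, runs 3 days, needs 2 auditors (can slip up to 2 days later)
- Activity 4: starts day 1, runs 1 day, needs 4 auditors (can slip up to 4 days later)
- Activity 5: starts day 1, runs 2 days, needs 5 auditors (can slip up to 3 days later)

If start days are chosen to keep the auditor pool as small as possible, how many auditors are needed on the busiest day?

8

Early-start (Activity 1@1, Activity 2@1, Activity 3@1, Activity 4@1, Activity 5@1) gives peak 16: d1:16  d2:12  d3:5  d4:3  d5:0.
Shift Activity 2→2, Activity 5→4.
Schedule Activity 1@1, Activity 2@2, Activity 3@1, Activity 4@1, Activity 5@4: d1:8  d2:7  d3:5  d4:8  d5:8 — peak 8.
Total auditor-days = 36 over 5 days ⇒ peak ≥ ⌈36/5⌉ = 8, so 8 is optimal.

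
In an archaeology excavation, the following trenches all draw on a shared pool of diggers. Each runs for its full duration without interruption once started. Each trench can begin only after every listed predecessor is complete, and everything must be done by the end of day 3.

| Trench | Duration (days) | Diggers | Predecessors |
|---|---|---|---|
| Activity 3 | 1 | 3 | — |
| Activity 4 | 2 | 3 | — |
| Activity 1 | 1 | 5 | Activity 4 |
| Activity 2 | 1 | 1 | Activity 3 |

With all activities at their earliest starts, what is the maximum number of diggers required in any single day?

6

Early-start schedule: Activity 3@1, Activity 4@1, Activity 1@3, Activity 2@2.
Load per day: day 1: 6, day 2: 4, day 3: 5.
Peak is 6.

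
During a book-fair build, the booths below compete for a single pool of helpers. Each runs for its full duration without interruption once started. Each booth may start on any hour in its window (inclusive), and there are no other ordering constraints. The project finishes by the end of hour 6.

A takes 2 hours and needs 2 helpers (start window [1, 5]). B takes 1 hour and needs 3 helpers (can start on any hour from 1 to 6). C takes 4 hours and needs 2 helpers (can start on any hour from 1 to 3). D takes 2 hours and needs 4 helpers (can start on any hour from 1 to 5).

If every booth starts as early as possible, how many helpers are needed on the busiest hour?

11

Early-start schedule: A@1, B@1, C@1, D@1.
Load per hour: hour 1: 11, hour 2: 8, hour 3: 2, hour 4: 2, hour 5: 0, hour 6: 0.
Peak is 11.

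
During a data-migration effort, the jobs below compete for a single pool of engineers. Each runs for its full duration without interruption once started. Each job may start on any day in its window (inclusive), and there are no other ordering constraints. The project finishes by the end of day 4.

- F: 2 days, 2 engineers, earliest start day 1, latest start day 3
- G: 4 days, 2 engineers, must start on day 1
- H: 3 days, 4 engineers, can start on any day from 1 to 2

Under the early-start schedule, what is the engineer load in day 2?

8

At early start, day 2 has: F, G, H.
Demand: 2 + 2 + 4 = 8.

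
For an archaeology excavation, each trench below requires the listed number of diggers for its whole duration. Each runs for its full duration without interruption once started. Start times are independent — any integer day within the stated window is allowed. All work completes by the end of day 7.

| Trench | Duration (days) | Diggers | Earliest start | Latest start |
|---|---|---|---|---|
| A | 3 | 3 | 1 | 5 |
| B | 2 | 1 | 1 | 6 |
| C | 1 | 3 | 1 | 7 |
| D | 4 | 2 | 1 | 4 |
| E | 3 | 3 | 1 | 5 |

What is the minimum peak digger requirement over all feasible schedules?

5

Early-start (A@1, B@1, C@1, D@1, E@1) gives peak 12: d1:12  d2:9  d3:8  d4:2  d5:0  d6:0  d7:0.
Shift C→4, D→3, E→5.
Schedule A@1, B@1, C@4, D@3, E@5: d1:4  d2:4  d3:5  d4:5  d5:5  d6:5  d7:3 — peak 5.
Total digger-days = 31 over 7 days ⇒ peak ≥ ⌈31/7⌉ = 5, so 5 is optimal.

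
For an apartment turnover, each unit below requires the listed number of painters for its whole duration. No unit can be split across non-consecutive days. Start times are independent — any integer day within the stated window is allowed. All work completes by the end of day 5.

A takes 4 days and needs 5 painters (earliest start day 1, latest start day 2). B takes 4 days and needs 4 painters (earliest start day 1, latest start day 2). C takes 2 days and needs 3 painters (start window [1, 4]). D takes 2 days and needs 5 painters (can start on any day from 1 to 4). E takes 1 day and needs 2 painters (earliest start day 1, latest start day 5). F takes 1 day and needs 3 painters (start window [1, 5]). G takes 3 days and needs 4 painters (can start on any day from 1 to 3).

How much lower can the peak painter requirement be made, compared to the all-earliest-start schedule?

10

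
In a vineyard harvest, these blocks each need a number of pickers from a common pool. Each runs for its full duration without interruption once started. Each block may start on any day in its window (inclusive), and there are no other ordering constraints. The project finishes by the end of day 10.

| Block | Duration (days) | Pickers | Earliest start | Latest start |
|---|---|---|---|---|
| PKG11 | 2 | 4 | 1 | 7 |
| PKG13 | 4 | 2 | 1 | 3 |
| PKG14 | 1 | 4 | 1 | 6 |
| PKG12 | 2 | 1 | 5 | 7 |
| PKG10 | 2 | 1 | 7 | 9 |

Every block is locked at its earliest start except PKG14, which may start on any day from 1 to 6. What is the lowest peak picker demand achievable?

PKG14@1: d1:10  d2:6  d3:2  d4:2  d5:1  d6:1  d7:1  d8:1  d9:0  d10:0 → peak 10
PKG14@2: d1:6  d2:10  d3:2  d4:2  d5:1  d6:1  d7:1  d8:1  d9:0  d10:0 → peak 10
PKG14@3: d1:6  d2:6  d3:6  d4:2  d5:1  d6:1  d7:1  d8:1  d9:0  d10:0 → peak 6
PKG14@4: d1:6  d2:6  d3:2  d4:6  d5:1  d6:1  d7:1  d8:1  d9:0  d10:0 → peak 6
PKG14@5: d1:6  d2:6  d3:2  d4:2  d5:5  d6:1  d7:1  d8:1  d9:0  d10:0 → peak 6
PKG14@6: d1:6  d2:6  d3:2  d4:2  d5:1  d6:5  d7:1  d8:1  d9:0  d10:0 → peak 6
Best is PKG14@3, peak 6.

6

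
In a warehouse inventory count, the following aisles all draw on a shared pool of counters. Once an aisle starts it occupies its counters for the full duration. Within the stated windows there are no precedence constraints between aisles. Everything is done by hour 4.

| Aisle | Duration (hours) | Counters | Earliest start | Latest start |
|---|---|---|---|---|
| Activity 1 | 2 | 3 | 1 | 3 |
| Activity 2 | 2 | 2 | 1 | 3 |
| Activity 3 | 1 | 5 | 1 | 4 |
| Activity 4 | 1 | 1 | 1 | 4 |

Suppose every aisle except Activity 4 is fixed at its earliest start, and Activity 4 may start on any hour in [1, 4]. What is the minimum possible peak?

10

Activity 4@1: h1:11  h2:5  h3:0  h4:0 → peak 11
Activity 4@2: h1:10  h2:6  h3:0  h4:0 → peak 10
Activity 4@3: h1:10  h2:5  h3:1  h4:0 → peak 10
Activity 4@4: h1:10  h2:5  h3:0  h4:1 → peak 10
Best is Activity 4@2, peak 10.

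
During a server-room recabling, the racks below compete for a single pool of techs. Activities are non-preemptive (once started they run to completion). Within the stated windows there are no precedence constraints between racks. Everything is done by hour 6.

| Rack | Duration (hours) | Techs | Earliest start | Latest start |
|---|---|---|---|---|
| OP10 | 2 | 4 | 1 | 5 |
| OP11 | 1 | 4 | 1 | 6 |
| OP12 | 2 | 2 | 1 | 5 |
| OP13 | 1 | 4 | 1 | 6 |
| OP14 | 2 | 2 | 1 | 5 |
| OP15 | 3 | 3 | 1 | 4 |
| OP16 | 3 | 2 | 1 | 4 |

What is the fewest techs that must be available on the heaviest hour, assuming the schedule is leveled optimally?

Early-start (OP10@1, OP11@1, OP12@1, OP13@1, OP14@1, OP15@1, OP16@1) gives peak 21: h1:21  h2:13  h3:5  h4:0  h5:0  h6:0.
Shift OP11→3, OP13→6, OP14→4, OP15→3, OP16→4.
Schedule OP10@1, OP11@3, OP12@1, OP13@6, OP14@4, OP15@3, OP16@4: h1:6  h2:6  h3:7  h4:7  h5:7  h6:6 — peak 7.
Total tech-hours = 39 over 6 hours ⇒ peak ≥ ⌈39/6⌉ = 7, so 7 is optimal.

7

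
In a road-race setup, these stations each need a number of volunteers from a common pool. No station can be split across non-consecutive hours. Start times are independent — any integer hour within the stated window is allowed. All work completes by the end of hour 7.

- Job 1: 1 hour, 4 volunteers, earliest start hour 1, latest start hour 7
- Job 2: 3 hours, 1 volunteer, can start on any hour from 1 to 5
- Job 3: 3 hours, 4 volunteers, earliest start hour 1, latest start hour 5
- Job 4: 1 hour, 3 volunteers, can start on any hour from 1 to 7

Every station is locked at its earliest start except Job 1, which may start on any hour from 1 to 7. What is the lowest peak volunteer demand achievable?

Job 1@1: h1:12  h2:5  h3:5  h4:0  h5:0  h6:0  h7:0 → peak 12
Job 1@2: h1:8  h2:9  h3:5  h4:0  h5:0  h6:0  h7:0 → peak 9
Job 1@3: h1:8  h2:5  h3:9  h4:0  h5:0  h6:0  h7:0 → peak 9
Job 1@4: h1:8  h2:5  h3:5  h4:4  h5:0  h6:0  h7:0 → peak 8
Job 1@5: h1:8  h2:5  h3:5  h4:0  h5:4  h6:0  h7:0 → peak 8
Job 1@6: h1:8  h2:5  h3:5  h4:0  h5:0  h6:4  h7:0 → peak 8
Job 1@7: h1:8  h2:5  h3:5  h4:0  h5:0  h6:0  h7:4 → peak 8
Best is Job 1@4, peak 8.

8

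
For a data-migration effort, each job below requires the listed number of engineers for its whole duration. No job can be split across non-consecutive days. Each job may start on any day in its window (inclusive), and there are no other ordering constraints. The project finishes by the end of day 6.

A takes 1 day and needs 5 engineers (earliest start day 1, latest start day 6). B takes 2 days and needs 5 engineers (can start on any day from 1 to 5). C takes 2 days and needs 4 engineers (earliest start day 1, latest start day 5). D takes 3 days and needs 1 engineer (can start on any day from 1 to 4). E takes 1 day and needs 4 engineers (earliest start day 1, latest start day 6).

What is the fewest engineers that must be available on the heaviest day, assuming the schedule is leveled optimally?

Early-start (A@1, B@1, C@1, D@1, E@1) gives peak 19: d1:19  d2:10  d3:1  d4:0  d5:0  d6:0.
Shift B→2, C→4, D→4, E→6.
Schedule A@1, B@2, C@4, D@4, E@6: d1:5  d2:5  d3:5  d4:5  d5:5  d6:5 — peak 5.
Total engineer-days = 30 over 6 days ⇒ peak ≥ ⌈30/6⌉ = 5, so 5 is optimal.

5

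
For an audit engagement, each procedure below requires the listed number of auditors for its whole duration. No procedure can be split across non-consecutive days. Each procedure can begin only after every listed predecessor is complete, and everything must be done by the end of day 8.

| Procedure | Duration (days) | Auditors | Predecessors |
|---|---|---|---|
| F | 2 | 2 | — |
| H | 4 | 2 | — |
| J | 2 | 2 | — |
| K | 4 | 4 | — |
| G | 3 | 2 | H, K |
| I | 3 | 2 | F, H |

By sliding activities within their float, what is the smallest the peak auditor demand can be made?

8

Early-start (F@1, H@1, J@1, K@1, G@5, I@5) gives peak 10: d1:10  d2:10  d3:6  d4:6  d5:4  d6:4  d7:4  d8:0.
Shift J→3.
Schedule F@1, H@1, J@3, K@1, G@5, I@5: d1:8  d2:8  d3:8  d4:8  d5:4  d6:4  d7:4  d8:0 — peak 8.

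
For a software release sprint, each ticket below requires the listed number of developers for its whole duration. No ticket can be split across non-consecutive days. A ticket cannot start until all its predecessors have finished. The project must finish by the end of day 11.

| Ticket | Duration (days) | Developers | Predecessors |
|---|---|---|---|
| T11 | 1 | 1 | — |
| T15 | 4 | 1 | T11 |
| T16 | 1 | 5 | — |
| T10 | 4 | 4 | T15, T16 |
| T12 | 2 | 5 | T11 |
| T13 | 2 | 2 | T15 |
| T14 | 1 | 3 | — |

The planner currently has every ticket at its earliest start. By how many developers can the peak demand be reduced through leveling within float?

3

Early-start peak: d1:9  d2:6  d3:6  d4:1  d5:1  d6:6  d7:6  d8:4  d9:4  d10:0  d11:0 ⇒ 9.
Leveled (T11@1, T15@2, T16@1, T10@6, T12@2, T13@6, T14@4): d1:6  d2:6  d3:6  d4:4  d5:1  d6:6  d7:6  d8:4  d9:4  d10:0  d11:0 ⇒ 6.
Reduction 9 − 6 = 3.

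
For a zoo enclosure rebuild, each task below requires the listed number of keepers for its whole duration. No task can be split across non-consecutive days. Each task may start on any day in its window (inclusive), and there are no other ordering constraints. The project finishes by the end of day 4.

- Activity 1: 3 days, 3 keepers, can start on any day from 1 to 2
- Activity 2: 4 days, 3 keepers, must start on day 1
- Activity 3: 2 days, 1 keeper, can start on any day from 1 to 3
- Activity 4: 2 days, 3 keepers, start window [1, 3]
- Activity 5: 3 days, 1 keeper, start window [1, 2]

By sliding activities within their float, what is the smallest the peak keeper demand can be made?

10

Early-start (Activity 1@1, Activity 2@1, Activity 3@1, Activity 4@1, Activity 5@1) gives peak 11: d1:11  d2:11  d3:7  d4:3.
Shift Activity 4→3.
Schedule Activity 1@1, Activity 2@1, Activity 3@1, Activity 4@3, Activity 5@1: d1:8  d2:8  d3:10  d4:6 — peak 10.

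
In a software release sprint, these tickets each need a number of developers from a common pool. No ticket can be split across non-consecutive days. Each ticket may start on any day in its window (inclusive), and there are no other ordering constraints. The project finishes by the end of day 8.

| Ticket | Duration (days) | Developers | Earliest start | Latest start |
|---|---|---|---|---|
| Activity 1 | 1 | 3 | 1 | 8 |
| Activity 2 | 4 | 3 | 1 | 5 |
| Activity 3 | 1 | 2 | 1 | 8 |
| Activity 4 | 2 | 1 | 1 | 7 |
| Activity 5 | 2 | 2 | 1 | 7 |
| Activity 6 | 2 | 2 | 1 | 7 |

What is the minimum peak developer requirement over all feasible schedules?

Early-start (Activity 1@1, Activity 2@1, Activity 3@1, Activity 4@1, Activity 5@1, Activity 6@1) gives peak 13: d1:13  d2:8  d3:3  d4:3  d5:0  d6:0  d7:0  d8:0.
Shift Activity 2→2, Activity 3→6, Activity 5→6, Activity 6→7.
Schedule Activity 1@1, Activity 2@2, Activity 3@6, Activity 4@1, Activity 5@6, Activity 6@7: d1:4  d2:4  d3:3  d4:3  d5:3  d6:4  d7:4  d8:2 — peak 4.
Total developer-days = 27 over 8 days ⇒ peak ≥ ⌈27/8⌉ = 4, so 4 is optimal.

4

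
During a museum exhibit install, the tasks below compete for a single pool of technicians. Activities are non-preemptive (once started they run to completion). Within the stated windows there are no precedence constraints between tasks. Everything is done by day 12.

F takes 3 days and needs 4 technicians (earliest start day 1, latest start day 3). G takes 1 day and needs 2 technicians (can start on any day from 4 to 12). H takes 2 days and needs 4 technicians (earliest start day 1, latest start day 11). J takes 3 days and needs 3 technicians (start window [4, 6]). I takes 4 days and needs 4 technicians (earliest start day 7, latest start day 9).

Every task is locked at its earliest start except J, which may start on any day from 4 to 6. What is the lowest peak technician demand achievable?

8

J@4: d1:8  d2:8  d3:4  d4:5  d5:3  d6:3  d7:4  d8:4  d9:4  d10:4  d11:0  d12:0 → peak 8
J@5: d1:8  d2:8  d3:4  d4:2  d5:3  d6:3  d7:7  d8:4  d9:4  d10:4  d11:0  d12:0 → peak 8
J@6: d1:8  d2:8  d3:4  d4:2  d5:0  d6:3  d7:7  d8:7  d9:4  d10:4  d11:0  d12:0 → peak 8
Best is J@4, peak 8.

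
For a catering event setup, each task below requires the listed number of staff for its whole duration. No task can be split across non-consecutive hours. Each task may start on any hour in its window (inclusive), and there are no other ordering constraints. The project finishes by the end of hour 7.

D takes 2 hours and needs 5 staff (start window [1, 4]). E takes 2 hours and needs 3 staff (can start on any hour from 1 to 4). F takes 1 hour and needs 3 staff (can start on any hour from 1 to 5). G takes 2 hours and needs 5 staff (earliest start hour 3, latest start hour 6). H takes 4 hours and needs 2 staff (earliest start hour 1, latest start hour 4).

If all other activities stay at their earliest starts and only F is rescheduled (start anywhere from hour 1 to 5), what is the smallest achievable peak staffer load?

F@1: h1:13  h2:10  h3:7  h4:7  h5:0  h6:0  h7:0 → peak 13
F@2: h1:10  h2:13  h3:7  h4:7  h5:0  h6:0  h7:0 → peak 13
F@3: h1:10  h2:10  h3:10  h4:7  h5:0  h6:0  h7:0 → peak 10
F@4: h1:10  h2:10  h3:7  h4:10  h5:0  h6:0  h7:0 → peak 10
F@5: h1:10  h2:10  h3:7  h4:7  h5:3  h6:0  h7:0 → peak 10
Best is F@3, peak 10.

10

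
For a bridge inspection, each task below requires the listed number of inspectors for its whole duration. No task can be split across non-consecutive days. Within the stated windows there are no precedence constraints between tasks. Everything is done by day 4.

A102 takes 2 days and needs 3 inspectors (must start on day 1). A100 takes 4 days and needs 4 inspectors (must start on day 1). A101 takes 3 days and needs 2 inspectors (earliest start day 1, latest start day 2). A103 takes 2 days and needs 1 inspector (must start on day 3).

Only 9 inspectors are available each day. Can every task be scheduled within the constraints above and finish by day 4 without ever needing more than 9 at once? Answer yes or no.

yes

Schedule A102@1, A100@1, A101@1, A103@3: d1:9  d2:9  d3:7  d4:5 — peak 9 ≤ 9.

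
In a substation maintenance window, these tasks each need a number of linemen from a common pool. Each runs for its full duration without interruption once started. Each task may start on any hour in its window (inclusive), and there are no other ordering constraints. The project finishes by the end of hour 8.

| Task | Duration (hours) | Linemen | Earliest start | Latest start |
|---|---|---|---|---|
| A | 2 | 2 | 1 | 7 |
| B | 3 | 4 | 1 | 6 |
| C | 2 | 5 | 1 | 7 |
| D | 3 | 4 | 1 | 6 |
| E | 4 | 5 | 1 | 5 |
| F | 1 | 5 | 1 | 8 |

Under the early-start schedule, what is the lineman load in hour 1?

At early start, hour 1 has: A, B, C, D, E, F.
Demand: 2 + 4 + 5 + 4 + 5 + 5 = 25.

25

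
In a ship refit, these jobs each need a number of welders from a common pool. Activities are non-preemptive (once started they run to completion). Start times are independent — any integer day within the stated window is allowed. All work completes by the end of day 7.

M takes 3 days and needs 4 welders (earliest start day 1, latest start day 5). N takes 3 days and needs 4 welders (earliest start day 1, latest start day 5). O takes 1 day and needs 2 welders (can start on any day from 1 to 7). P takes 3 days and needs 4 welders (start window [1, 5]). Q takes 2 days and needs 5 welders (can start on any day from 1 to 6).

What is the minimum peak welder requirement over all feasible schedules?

9

Early-start (M@1, N@1, O@1, P@1, Q@1) gives peak 19: d1:19  d2:17  d3:12  d4:0  d5:0  d6:0  d7:0.
Shift O→4, P→4, Q→5.
Schedule M@1, N@1, O@4, P@4, Q@5: d1:8  d2:8  d3:8  d4:6  d5:9  d6:9  d7:0 — peak 9.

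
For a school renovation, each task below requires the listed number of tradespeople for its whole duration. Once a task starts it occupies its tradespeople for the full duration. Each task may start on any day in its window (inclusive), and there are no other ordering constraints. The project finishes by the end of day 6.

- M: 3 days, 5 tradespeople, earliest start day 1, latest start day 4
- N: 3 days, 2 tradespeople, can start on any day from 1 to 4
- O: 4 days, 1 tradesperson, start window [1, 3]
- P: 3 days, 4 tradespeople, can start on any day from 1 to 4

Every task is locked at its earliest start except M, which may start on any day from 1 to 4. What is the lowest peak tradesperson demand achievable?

M@1: d1:12  d2:12  d3:12  d4:1  d5:0  d6:0 → peak 12
M@2: d1:7  d2:12  d3:12  d4:6  d5:0  d6:0 → peak 12
M@3: d1:7  d2:7  d3:12  d4:6  d5:5  d6:0 → peak 12
M@4: d1:7  d2:7  d3:7  d4:6  d5:5  d6:5 → peak 7
Best is M@4, peak 7.

7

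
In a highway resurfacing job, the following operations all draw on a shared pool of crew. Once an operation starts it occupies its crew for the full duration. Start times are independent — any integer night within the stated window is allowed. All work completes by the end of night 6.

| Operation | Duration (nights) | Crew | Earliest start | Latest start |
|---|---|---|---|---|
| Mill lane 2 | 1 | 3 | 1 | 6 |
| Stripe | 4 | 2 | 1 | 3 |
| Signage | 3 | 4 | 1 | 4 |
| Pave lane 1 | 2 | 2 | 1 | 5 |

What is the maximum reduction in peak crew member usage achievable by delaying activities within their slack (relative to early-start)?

Early-start peak: n1:11  n2:8  n3:6  n4:2  n5:0  n6:0 ⇒ 11.
Leveled (Mill lane 2@1, Stripe@1, Signage@2, Pave lane 1@5): n1:5  n2:6  n3:6  n4:6  n5:2  n6:2 ⇒ 6.
Reduction 11 − 6 = 5.

5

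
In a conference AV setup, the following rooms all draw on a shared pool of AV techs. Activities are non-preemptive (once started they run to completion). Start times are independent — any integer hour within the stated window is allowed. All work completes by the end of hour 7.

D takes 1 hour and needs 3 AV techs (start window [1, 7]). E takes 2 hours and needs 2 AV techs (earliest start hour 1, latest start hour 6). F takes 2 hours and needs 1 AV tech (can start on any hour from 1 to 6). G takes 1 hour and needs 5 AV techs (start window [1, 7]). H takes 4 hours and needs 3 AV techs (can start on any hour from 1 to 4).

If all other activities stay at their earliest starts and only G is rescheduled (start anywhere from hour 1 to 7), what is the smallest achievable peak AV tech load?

G@1: h1:14  h2:6  h3:3  h4:3  h5:0  h6:0  h7:0 → peak 14
G@2: h1:9  h2:11  h3:3  h4:3  h5:0  h6:0  h7:0 → peak 11
G@3: h1:9  h2:6  h3:8  h4:3  h5:0  h6:0  h7:0 → peak 9
G@4: h1:9  h2:6  h3:3  h4:8  h5:0  h6:0  h7:0 → peak 9
G@5: h1:9  h2:6  h3:3  h4:3  h5:5  h6:0  h7:0 → peak 9
G@6: h1:9  h2:6  h3:3  h4:3  h5:0  h6:5  h7:0 → peak 9
G@7: h1:9  h2:6  h3:3  h4:3  h5:0  h6:0  h7:5 → peak 9
Best is G@3, peak 9.

9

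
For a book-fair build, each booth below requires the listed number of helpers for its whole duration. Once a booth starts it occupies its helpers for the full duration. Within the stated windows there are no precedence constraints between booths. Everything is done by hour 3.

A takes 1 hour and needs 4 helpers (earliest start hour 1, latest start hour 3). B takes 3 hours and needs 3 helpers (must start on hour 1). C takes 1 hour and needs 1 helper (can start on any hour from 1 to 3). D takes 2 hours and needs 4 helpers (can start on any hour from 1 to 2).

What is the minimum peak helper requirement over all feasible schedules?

8

Early-start (A@1, B@1, C@1, D@1) gives peak 12: h1:12  h2:7  h3:3.
Shift D→2.
Schedule A@1, B@1, C@1, D@2: h1:8  h2:7  h3:7 — peak 8.
Total helper-hours = 22 over 3 hours ⇒ peak ≥ ⌈22/3⌉ = 8, so 8 is optimal.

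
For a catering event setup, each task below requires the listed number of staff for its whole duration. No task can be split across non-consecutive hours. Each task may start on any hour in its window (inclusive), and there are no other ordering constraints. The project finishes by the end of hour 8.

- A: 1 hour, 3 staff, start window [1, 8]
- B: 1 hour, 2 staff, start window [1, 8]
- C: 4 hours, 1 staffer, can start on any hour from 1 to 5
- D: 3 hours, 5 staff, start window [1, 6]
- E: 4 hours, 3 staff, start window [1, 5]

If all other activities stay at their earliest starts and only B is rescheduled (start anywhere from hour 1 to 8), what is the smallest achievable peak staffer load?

B@1: h1:14  h2:9  h3:9  h4:4  h5:0  h6:0  h7:0  h8:0 → peak 14
B@2: h1:12  h2:11  h3:9  h4:4  h5:0  h6:0  h7:0  h8:0 → peak 12
B@3: h1:12  h2:9  h3:11  h4:4  h5:0  h6:0  h7:0  h8:0 → peak 12
B@4: h1:12  h2:9  h3:9  h4:6  h5:0  h6:0  h7:0  h8:0 → peak 12
B@5: h1:12  h2:9  h3:9  h4:4  h5:2  h6:0  h7:0  h8:0 → peak 12
B@6: h1:12  h2:9  h3:9  h4:4  h5:0  h6:2  h7:0  h8:0 → peak 12
B@7: h1:12  h2:9  h3:9  h4:4  h5:0  h6:0  h7:2  h8:0 → peak 12
B@8: h1:12  h2:9  h3:9  h4:4  h5:0  h6:0  h7:0  h8:2 → peak 12
Best is B@2, peak 12.

12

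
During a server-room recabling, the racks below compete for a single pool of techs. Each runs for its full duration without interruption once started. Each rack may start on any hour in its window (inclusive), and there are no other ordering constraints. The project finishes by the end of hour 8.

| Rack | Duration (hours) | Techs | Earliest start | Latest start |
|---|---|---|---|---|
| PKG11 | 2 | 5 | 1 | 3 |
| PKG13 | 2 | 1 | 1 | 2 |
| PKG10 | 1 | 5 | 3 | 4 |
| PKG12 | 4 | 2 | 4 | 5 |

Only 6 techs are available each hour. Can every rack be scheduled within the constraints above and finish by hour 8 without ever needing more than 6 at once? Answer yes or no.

yes

Schedule PKG11@1, PKG13@1, PKG10@3, PKG12@4: h1:6  h2:6  h3:5  h4:2  h5:2  h6:2  h7:2  h8:0 — peak 6 ≤ 6.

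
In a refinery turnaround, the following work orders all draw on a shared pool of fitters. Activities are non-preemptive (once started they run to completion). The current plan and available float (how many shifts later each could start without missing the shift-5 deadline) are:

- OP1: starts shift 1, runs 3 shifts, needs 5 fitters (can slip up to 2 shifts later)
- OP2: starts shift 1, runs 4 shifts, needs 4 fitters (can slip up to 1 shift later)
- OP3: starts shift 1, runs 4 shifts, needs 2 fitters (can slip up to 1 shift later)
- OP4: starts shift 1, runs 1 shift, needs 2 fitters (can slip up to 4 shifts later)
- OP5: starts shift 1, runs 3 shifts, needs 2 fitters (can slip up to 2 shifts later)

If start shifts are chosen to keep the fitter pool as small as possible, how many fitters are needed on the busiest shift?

Early-start (OP1@1, OP2@1, OP3@1, OP4@1, OP5@1) gives peak 15: s1:15  s2:13  s3:13  s4:6  s5:0.
Shift OP5→2.
Schedule OP1@1, OP2@1, OP3@1, OP4@1, OP5@2: s1:13  s2:13  s3:13  s4:8  s5:0 — peak 13.

13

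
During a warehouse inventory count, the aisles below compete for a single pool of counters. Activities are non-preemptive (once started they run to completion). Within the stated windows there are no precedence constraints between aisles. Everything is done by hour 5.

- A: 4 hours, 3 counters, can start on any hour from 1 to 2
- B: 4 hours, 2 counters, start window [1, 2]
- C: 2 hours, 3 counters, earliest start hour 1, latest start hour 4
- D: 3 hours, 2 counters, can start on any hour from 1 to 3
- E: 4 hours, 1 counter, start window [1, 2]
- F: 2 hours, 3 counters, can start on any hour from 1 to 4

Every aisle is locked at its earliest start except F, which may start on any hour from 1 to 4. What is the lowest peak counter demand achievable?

F@1: h1:14  h2:14  h3:8  h4:6  h5:0 → peak 14
F@2: h1:11  h2:14  h3:11  h4:6  h5:0 → peak 14
F@3: h1:11  h2:11  h3:11  h4:9  h5:0 → peak 11
F@4: h1:11  h2:11  h3:8  h4:9  h5:3 → peak 11
Best is F@3, peak 11.

11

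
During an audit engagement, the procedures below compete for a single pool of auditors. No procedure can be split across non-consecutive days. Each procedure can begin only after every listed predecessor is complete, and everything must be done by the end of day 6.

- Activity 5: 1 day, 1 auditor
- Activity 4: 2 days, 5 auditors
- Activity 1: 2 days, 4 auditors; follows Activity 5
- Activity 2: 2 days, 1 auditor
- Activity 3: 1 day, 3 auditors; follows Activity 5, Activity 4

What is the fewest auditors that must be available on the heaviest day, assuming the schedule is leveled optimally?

Early-start (Activity 5@1, Activity 4@1, Activity 1@2, Activity 2@1, Activity 3@3) gives peak 10: d1:7  d2:10  d3:7  d4:0  d5:0  d6:0.
Shift Activity 4→2, Activity 1→4, Activity 2→4, Activity 3→6.
Schedule Activity 5@1, Activity 4@2, Activity 1@4, Activity 2@4, Activity 3@6: d1:1  d2:5  d3:5  d4:5  d5:5  d6:3 — peak 5.

5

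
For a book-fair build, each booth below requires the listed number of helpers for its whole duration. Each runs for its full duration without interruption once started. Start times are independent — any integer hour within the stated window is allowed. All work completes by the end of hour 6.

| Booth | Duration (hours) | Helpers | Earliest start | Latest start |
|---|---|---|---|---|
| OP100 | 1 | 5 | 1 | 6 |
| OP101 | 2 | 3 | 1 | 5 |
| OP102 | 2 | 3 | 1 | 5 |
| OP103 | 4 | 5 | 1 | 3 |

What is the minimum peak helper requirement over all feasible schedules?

8

Early-start (OP100@1, OP101@1, OP102@1, OP103@1) gives peak 16: h1:16  h2:11  h3:5  h4:5  h5:0  h6:0.
Shift OP102→2, OP103→3.
Schedule OP100@1, OP101@1, OP102@2, OP103@3: h1:8  h2:6  h3:8  h4:5  h5:5  h6:5 — peak 8.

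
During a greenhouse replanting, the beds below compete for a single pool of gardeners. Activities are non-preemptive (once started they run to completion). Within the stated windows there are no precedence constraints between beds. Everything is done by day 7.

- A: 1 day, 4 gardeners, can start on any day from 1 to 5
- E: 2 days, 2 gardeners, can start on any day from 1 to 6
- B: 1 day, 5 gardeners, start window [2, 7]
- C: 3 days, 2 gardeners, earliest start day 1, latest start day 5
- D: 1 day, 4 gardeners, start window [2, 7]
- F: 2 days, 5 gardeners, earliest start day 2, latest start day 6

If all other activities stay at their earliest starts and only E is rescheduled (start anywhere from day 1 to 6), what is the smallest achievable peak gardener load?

E@1: d1:8  d2:18  d3:7  d4:0  d5:0  d6:0  d7:0 → peak 18
E@2: d1:6  d2:18  d3:9  d4:0  d5:0  d6:0  d7:0 → peak 18
E@3: d1:6  d2:16  d3:9  d4:2  d5:0  d6:0  d7:0 → peak 16
E@4: d1:6  d2:16  d3:7  d4:2  d5:2  d6:0  d7:0 → peak 16
E@5: d1:6  d2:16  d3:7  d4:0  d5:2  d6:2  d7:0 → peak 16
E@6: d1:6  d2:16  d3:7  d4:0  d5:0  d6:2  d7:2 → peak 16
Best is E@3, peak 16.

16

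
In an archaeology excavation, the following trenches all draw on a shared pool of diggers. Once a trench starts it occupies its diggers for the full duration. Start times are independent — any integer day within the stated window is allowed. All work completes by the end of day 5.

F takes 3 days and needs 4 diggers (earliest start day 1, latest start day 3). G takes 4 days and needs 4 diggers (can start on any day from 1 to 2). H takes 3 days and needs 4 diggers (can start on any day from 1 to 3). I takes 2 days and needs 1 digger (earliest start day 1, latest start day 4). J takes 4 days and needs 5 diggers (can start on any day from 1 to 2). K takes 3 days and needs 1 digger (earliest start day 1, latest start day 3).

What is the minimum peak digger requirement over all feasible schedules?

Early-start (F@1, G@1, H@1, I@1, J@1, K@1) gives peak 19: d1:19  d2:19  d3:18  d4:9  d5:0.
Shift K→3.
Schedule F@1, G@1, H@1, I@1, J@1, K@3: d1:18  d2:18  d3:18  d4:10  d5:1 — peak 18.

18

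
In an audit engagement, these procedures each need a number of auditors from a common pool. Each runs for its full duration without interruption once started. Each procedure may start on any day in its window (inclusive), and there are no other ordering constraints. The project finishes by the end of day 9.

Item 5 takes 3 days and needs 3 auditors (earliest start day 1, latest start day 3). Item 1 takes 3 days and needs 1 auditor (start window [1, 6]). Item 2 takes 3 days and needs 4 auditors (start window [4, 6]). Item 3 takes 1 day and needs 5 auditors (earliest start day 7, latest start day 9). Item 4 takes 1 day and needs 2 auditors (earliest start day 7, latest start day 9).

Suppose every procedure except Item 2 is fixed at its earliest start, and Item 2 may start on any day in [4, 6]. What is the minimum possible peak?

7

Item 2@4: d1:4  d2:4  d3:4  d4:4  d5:4  d6:4  d7:7  d8:0  d9:0 → peak 7
Item 2@5: d1:4  d2:4  d3:4  d4:0  d5:4  d6:4  d7:11  d8:0  d9:0 → peak 11
Item 2@6: d1:4  d2:4  d3:4  d4:0  d5:0  d6:4  d7:11  d8:4  d9:0 → peak 11
Best is Item 2@4, peak 7.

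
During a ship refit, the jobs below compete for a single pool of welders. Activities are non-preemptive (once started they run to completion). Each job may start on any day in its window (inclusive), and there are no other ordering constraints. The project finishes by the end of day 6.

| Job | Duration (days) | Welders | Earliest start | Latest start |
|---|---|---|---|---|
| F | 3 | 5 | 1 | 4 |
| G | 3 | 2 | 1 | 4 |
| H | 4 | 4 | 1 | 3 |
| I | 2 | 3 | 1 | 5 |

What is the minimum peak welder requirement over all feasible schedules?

9

Early-start (F@1, G@1, H@1, I@1) gives peak 14: d1:14  d2:14  d3:11  d4:4  d5:0  d6:0.
Shift G→4, I→4.
Schedule F@1, G@4, H@1, I@4: d1:9  d2:9  d3:9  d4:9  d5:5  d6:2 — peak 9.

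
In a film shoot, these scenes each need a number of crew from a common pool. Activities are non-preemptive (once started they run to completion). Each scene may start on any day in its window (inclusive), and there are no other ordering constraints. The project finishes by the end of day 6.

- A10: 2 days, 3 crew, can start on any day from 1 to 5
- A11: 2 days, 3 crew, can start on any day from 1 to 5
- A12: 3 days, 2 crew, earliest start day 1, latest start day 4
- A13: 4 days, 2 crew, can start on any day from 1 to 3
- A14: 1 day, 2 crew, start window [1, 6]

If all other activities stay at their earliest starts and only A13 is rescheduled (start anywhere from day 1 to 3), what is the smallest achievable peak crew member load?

10

A13@1: d1:12  d2:10  d3:4  d4:2  d5:0  d6:0 → peak 12
A13@2: d1:10  d2:10  d3:4  d4:2  d5:2  d6:0 → peak 10
A13@3: d1:10  d2:8  d3:4  d4:2  d5:2  d6:2 → peak 10
Best is A13@2, peak 10.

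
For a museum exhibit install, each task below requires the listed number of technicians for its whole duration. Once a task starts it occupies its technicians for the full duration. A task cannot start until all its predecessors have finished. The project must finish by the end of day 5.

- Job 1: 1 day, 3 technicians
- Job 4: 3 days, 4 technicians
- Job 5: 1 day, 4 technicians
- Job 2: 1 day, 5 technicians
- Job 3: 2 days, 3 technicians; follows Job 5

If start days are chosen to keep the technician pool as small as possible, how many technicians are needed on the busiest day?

7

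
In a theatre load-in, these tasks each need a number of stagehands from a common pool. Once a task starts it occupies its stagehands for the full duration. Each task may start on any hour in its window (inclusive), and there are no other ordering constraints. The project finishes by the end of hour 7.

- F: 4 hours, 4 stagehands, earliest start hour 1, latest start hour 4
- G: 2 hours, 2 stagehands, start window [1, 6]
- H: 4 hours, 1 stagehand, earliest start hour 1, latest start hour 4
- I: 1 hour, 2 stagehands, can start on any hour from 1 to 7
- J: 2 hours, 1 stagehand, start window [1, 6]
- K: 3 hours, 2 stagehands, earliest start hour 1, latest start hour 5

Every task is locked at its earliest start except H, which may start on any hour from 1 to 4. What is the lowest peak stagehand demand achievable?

H@1: h1:12  h2:10  h3:7  h4:5  h5:0  h6:0  h7:0 → peak 12
H@2: h1:11  h2:10  h3:7  h4:5  h5:1  h6:0  h7:0 → peak 11
H@3: h1:11  h2:9  h3:7  h4:5  h5:1  h6:1  h7:0 → peak 11
H@4: h1:11  h2:9  h3:6  h4:5  h5:1  h6:1  h7:1 → peak 11
Best is H@2, peak 11.

11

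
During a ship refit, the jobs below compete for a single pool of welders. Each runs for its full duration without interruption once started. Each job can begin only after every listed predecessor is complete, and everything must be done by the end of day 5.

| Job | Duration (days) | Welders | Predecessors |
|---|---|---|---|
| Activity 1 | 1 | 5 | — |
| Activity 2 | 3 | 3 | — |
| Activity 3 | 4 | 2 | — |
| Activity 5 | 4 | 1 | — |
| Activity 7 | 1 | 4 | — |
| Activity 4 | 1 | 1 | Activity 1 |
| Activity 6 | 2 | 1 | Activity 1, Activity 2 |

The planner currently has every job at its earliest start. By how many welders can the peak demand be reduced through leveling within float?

Early-start peak: d1:15  d2:7  d3:6  d4:4  d5:1 ⇒ 15.
Leveled (Activity 1@1, Activity 2@1, Activity 3@2, Activity 5@2, Activity 7@4, Activity 4@2, Activity 6@4): d1:8  d2:7  d3:6  d4:8  d5:4 ⇒ 8.
Reduction 15 − 8 = 7.

7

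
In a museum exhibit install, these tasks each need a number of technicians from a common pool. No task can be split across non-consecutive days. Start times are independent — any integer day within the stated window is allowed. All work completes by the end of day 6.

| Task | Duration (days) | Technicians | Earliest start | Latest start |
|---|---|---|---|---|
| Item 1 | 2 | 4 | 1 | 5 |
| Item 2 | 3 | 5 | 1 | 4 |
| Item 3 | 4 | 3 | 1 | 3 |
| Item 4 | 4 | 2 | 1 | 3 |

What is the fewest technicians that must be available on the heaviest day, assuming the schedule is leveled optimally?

10

Early-start (Item 1@1, Item 2@1, Item 3@1, Item 4@1) gives peak 14: d1:14  d2:14  d3:10  d4:5  d5:0  d6:0.
Shift Item 3→3, Item 4→3.
Schedule Item 1@1, Item 2@1, Item 3@3, Item 4@3: d1:9  d2:9  d3:10  d4:5  d5:5  d6:5 — peak 10.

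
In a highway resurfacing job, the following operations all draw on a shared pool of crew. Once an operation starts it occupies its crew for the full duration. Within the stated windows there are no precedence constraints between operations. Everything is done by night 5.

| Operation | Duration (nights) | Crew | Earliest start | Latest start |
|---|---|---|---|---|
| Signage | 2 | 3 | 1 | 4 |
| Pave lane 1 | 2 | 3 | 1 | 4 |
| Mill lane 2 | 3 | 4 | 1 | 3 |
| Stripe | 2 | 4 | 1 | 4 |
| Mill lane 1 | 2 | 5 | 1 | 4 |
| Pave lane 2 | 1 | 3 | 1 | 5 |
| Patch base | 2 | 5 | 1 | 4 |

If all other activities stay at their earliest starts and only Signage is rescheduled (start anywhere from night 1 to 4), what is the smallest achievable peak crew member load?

24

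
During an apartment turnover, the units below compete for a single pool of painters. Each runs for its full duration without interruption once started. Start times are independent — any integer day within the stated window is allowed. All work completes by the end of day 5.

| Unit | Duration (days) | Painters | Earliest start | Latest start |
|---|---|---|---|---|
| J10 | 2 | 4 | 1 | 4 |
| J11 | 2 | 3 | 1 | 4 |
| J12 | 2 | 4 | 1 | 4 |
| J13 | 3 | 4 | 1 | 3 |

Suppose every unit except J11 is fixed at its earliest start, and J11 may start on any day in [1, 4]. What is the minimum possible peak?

12

J11@1: d1:15  d2:15  d3:4  d4:0  d5:0 → peak 15
J11@2: d1:12  d2:15  d3:7  d4:0  d5:0 → peak 15
J11@3: d1:12  d2:12  d3:7  d4:3  d5:0 → peak 12
J11@4: d1:12  d2:12  d3:4  d4:3  d5:3 → peak 12
Best is J11@3, peak 12.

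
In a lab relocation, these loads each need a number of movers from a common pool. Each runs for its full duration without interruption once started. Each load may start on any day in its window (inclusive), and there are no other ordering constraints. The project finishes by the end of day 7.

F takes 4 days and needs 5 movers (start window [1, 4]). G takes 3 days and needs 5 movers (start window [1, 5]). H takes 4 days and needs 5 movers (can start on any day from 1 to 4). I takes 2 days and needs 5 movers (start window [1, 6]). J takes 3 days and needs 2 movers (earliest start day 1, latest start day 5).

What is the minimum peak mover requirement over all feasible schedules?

Early-start (F@1, G@1, H@1, I@1, J@1) gives peak 22: d1:22  d2:22  d3:17  d4:10  d5:0  d6:0  d7:0.
Shift H→4, I→5.
Schedule F@1, G@1, H@4, I@5, J@1: d1:12  d2:12  d3:12  d4:10  d5:10  d6:10  d7:5 — peak 12.

12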